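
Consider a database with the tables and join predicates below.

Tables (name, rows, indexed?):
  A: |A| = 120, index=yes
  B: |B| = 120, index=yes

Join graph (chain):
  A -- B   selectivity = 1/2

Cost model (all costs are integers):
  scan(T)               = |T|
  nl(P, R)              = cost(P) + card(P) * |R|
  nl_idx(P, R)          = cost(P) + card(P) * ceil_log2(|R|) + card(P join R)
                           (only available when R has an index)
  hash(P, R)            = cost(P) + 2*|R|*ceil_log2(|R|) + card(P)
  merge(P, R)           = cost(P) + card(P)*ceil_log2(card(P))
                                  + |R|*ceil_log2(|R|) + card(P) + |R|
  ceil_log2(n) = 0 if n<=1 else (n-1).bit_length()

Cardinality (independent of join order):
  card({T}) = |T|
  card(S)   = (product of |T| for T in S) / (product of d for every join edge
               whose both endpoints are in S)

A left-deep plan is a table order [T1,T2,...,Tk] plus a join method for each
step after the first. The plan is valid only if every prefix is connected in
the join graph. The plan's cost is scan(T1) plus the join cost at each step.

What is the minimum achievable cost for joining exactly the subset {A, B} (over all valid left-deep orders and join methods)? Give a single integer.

1920

Selinger DP over subsets of {A,B}:
  {A}: scan cost=120, card=120
  {B}: scan cost=120, card=120
  {AB}: card=7200; try (B,hash)→1920, (A,hash)→1920, (B,merge)→2040, (A,merge)→2040, (B,nl_idx)→8160, (A,nl_idx)→8160 …(+2); best=1920 via (B,hash)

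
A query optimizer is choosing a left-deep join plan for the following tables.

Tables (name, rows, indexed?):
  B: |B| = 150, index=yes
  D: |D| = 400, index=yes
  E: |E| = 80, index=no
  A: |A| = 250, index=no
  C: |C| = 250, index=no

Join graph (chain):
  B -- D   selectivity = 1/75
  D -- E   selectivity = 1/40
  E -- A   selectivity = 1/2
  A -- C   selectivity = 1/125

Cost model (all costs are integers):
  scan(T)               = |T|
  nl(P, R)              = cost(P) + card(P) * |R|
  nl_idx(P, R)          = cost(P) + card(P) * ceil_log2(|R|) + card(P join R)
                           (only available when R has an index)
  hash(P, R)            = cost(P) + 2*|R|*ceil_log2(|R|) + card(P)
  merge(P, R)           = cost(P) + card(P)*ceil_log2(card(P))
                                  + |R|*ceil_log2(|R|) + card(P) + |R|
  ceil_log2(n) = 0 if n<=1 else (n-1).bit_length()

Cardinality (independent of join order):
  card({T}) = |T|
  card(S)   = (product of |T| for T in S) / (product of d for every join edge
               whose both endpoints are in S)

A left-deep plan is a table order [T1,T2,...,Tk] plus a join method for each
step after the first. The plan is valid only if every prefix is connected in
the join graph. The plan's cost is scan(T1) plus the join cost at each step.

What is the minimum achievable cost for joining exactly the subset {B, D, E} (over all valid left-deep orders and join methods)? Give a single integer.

4220

Selinger DP over subsets of {B,D,E}:
  {B}: scan cost=150, card=150
  {D}: scan cost=400, card=400
  {E}: scan cost=80, card=80
  {BD}: card=800; try (D,nl_idx)→2300, (B,hash)→3200, (B,nl_idx)→4400, (D,merge)→5500, (B,merge)→5750, (D,hash)→7500 …(+2); best=2300 via (D,nl_idx)
  {DE}: card=800; try (D,nl_idx)→1600, (E,hash)→1920, (D,merge)→4720, (E,merge)→5040, (D,hash)→7360, (D,nl)→32080 …(+1); best=1600 via (D,nl_idx)
  {BDE}: card=1600; try (E,hash)→4220, (B,hash)→4800, (B,nl_idx)→9600, (E,merge)→11740, (B,merge)→11750, (E,nl)→66300 …(+1); best=4220 via (E,hash)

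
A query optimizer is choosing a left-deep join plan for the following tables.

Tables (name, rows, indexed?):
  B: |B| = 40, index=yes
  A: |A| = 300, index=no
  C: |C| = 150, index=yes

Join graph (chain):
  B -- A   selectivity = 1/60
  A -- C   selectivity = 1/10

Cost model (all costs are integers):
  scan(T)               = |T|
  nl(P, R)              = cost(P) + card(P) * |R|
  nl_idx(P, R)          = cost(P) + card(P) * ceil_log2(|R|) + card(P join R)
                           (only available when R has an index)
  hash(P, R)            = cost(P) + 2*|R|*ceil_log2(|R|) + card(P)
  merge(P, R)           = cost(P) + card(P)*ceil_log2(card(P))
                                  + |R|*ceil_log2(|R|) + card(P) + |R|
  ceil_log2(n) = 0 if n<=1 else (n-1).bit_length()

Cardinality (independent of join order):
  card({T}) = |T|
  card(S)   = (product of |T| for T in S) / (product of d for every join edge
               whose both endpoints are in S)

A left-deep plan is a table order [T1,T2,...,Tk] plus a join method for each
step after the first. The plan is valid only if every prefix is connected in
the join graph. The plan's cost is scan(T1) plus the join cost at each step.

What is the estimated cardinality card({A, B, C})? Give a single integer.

3000

Tables in S: A(300), B(40), C(150)
Edges inside S: B-A(d=60), A-C(d=10)
numerator = 300 * 40 * 150 = 1800000
denominator = 60 * 10 = 600
card(S) = 1800000 / 600 = 3000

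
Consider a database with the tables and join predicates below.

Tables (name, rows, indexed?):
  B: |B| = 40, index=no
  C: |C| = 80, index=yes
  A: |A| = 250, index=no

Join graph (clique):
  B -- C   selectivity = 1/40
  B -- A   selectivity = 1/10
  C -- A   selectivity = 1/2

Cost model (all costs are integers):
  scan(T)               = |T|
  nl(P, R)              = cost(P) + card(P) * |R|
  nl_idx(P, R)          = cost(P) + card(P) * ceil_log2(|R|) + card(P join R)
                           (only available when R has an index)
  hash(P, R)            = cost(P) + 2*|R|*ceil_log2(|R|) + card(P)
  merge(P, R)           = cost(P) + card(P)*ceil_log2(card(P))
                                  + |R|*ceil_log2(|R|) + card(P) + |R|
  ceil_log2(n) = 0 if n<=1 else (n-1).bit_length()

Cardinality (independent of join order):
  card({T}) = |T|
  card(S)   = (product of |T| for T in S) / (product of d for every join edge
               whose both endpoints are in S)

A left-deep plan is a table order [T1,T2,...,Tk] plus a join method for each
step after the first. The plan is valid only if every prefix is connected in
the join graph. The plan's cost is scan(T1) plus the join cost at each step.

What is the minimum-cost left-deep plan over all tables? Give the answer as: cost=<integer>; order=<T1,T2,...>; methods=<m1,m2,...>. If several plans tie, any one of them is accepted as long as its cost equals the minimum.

Selinger DP (subsets sized 1..n):
  {B}: scan cost=40, card=40
  {C}: scan cost=80, card=80
  {A}: scan cost=250, card=250
  {BC}: card=80; try (C,nl_idx)→400, (B,hash)→640, (C,merge)→960, (B,merge)→1000, (C,hash)→1200, (C,nl)→3240 …(+1); best=400 via (C,nl_idx)
  {AB}: card=1000; try (B,hash)→980, (A,merge)→2570, (B,merge)→2780, (A,hash)→4080, (A,nl)→10040, (B,nl)→10250; best=980 via (B,hash)
  {AC}: card=10000; try (C,hash)→1620, (A,merge)→2970, (C,merge)→3140, (A,hash)→4160, (C,nl_idx)→12000, (A,nl)→20080 …(+1); best=1620 via (C,hash)
  {ABC}: card=1000; try (C,hash)→3100, (A,merge)→3290, (A,hash)→4480, (C,nl_idx)→8980, (B,hash)→12100, (C,merge)→12620 …(+4); best=3100 via (C,hash)

cost=3100; order=A,B,C; methods=hash,hash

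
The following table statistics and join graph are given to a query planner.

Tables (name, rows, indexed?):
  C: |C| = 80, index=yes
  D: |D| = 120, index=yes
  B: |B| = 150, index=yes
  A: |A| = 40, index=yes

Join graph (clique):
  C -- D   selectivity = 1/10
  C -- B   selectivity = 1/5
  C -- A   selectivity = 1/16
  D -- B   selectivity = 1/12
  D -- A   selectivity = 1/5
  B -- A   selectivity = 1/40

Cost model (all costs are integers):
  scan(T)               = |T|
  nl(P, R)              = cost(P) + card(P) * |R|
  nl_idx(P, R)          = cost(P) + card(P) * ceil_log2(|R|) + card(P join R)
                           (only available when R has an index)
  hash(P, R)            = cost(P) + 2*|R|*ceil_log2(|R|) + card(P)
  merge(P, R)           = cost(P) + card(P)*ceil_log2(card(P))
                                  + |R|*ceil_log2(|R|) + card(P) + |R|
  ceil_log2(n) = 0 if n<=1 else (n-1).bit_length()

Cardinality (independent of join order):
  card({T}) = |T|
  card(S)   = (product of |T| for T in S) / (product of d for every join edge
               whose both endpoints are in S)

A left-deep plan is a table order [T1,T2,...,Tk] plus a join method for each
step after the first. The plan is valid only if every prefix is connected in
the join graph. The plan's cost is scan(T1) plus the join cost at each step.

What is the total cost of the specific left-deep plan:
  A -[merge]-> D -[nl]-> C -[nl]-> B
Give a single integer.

step 1: scan A: cost=40, card=40
step 2: join D via merge
    card(P join D) = 40*120/(5) = 960
    cost = 40 + 40*6 + 120*7 + 40 + 120 = 1280
step 3: join C via nl
    card(P join C) = 960*80/(10*16) = 480
    cost = 1280 + 960*80 = 78080
step 4: join B via nl
    card(P join B) = 480*150/(5*12*40) = 30
    cost = 78080 + 480*150 = 150080

150080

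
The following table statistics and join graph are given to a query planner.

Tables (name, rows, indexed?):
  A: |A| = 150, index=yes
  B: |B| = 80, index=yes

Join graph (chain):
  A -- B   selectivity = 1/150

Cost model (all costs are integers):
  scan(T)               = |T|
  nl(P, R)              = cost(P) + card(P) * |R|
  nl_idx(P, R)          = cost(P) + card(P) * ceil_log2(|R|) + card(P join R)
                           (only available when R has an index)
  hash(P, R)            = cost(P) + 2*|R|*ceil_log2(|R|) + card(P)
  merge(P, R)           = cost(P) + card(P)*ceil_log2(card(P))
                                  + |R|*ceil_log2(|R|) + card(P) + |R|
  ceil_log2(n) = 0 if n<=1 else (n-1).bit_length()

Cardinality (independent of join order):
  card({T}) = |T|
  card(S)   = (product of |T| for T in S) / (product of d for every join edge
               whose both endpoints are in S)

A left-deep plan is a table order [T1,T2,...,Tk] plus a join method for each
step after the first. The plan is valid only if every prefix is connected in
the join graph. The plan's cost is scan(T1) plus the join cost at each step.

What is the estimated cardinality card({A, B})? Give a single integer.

Tables in S: A(150), B(80)
Edges inside S: A-B(d=150)
numerator = 150 * 80 = 12000
denominator = 150 = 150
card(S) = 12000 / 150 = 80

80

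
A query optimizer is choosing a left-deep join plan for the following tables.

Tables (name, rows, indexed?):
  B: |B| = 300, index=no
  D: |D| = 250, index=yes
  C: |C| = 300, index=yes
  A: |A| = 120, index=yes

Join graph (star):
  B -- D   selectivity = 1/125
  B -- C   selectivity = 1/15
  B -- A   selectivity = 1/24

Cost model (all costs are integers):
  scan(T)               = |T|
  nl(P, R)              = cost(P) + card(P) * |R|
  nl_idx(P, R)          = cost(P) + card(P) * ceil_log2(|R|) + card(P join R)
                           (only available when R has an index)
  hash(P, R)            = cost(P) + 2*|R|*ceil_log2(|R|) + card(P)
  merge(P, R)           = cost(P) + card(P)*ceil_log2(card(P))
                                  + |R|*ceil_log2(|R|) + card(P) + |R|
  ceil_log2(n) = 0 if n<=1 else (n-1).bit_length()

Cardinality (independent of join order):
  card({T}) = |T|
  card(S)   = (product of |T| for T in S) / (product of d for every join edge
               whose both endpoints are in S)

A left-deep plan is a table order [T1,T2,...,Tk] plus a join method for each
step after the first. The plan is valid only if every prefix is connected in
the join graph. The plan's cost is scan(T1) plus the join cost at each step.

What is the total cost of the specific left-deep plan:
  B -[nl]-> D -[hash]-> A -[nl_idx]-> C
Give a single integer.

step 1: scan B: cost=300, card=300
step 2: join D via nl
    card(P join D) = 300*250/(125) = 600
    cost = 300 + 300*250 = 75300
step 3: join A via hash
    card(P join A) = 600*120/(24) = 3000
    cost = 75300 + 2*120*7 + 600 = 77580
step 4: join C via nl_idx
    card(P join C) = 3000*300/(15) = 60000
    cost = 77580 + 3000*9 + 60000 = 164580

164580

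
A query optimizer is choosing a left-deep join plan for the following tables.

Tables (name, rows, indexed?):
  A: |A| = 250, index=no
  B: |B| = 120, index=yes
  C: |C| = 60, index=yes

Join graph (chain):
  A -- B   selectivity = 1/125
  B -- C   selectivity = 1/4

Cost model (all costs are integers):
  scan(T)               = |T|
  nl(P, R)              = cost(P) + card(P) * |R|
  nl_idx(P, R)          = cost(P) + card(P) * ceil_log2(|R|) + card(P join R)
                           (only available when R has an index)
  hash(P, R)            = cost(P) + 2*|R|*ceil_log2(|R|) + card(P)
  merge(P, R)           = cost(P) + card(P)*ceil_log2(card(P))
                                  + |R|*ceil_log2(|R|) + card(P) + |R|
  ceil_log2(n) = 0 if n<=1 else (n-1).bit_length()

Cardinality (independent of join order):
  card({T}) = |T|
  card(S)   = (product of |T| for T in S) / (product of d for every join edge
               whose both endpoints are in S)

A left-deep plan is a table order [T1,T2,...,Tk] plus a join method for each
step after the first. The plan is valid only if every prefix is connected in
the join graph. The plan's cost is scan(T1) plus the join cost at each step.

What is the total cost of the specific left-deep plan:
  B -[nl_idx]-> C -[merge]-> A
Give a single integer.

26490

step 1: scan B: cost=120, card=120
step 2: join C via nl_idx
    card(P join C) = 120*60/(4) = 1800
    cost = 120 + 120*6 + 1800 = 2640
step 3: join A via merge
    card(P join A) = 1800*250/(125) = 3600
    cost = 2640 + 1800*11 + 250*8 + 1800 + 250 = 26490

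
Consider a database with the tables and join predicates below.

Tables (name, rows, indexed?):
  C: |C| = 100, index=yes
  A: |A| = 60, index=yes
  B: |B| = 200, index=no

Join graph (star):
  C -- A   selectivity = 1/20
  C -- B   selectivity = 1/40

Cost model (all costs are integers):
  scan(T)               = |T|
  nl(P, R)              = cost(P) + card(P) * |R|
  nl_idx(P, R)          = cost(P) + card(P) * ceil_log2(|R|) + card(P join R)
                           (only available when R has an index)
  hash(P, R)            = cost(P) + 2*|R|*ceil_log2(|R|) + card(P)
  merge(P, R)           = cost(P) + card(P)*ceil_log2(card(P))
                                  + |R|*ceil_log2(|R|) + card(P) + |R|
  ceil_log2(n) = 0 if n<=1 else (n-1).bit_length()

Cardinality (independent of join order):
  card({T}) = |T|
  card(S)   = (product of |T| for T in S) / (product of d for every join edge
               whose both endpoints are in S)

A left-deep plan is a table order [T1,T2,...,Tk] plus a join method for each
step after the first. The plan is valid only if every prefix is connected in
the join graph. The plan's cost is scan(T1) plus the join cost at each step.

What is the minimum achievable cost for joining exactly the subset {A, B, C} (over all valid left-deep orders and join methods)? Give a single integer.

Selinger DP over subsets of {A,B,C}:
  {C}: scan cost=100, card=100
  {A}: scan cost=60, card=60
  {B}: scan cost=200, card=200
  {AC}: card=300; try (C,nl_idx)→780, (A,hash)→920, (A,nl_idx)→1000, (C,merge)→1280, (A,merge)→1320, (C,hash)→1520 …(+2); best=780 via (C,nl_idx)
  {BC}: card=500; try (C,hash)→1800, (C,nl_idx)→2100, (B,merge)→2700, (C,merge)→2800, (B,hash)→3400, (B,nl)→20100 …(+1); best=1800 via (C,hash)
  {ABC}: card=1500; try (A,hash)→3020, (B,hash)→4280, (B,merge)→5580, (A,nl_idx)→6300, (A,merge)→7220, (A,nl)→31800 …(+1); best=3020 via (A,hash)

3020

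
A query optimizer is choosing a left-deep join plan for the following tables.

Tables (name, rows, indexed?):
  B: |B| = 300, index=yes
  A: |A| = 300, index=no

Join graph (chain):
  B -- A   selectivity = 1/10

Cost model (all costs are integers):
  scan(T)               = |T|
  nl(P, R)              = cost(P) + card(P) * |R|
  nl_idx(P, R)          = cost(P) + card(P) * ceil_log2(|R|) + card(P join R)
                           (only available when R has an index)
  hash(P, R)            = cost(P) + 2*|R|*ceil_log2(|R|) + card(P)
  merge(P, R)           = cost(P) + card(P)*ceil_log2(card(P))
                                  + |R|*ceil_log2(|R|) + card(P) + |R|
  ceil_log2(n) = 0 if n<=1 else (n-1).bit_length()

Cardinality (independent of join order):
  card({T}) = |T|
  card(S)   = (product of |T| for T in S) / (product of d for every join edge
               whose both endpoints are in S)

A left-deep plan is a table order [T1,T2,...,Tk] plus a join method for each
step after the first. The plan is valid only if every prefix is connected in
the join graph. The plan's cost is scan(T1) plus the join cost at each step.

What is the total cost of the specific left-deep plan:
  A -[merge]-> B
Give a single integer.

step 1: scan A: cost=300, card=300
step 2: join B via merge
    card(P join B) = 300*300/(10) = 9000
    cost = 300 + 300*9 + 300*9 + 300 + 300 = 6300

6300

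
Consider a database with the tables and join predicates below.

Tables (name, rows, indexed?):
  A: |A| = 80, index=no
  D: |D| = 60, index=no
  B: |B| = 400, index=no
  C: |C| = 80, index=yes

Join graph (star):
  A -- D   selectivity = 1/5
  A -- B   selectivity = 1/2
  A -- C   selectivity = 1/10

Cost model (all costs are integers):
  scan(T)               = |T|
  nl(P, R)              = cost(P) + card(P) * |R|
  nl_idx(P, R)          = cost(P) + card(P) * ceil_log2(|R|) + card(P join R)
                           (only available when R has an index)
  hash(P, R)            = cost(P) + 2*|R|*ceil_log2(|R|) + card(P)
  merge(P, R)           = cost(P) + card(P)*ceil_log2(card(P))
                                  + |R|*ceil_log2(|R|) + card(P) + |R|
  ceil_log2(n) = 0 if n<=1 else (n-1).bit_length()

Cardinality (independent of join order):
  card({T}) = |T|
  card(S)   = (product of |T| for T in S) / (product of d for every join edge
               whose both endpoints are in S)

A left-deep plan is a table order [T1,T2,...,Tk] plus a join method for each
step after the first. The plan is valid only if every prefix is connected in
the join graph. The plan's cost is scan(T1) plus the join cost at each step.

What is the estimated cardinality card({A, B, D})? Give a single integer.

192000

Tables in S: A(80), B(400), D(60)
Edges inside S: A-D(d=5), A-B(d=2)
numerator = 80 * 400 * 60 = 1920000
denominator = 5 * 2 = 10
card(S) = 1920000 / 10 = 192000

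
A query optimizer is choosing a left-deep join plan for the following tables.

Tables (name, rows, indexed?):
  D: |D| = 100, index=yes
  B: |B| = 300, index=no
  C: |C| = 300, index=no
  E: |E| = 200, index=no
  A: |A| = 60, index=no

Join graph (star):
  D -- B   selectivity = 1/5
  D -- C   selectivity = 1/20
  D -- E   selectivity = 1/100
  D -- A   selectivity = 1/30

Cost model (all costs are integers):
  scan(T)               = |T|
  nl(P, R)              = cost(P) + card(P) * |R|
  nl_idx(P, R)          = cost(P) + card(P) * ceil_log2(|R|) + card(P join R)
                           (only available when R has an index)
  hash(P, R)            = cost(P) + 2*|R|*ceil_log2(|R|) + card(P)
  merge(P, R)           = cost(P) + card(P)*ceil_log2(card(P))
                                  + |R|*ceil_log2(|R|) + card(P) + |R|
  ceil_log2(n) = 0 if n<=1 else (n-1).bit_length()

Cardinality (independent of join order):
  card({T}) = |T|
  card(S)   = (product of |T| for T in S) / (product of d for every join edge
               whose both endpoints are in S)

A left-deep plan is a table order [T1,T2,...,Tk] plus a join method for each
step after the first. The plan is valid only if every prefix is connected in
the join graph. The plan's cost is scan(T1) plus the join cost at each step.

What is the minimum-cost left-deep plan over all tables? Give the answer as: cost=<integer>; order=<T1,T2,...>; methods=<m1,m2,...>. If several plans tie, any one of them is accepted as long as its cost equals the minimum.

cost=19920; order=E,D,A,C,B; methods=hash,hash,hash,hash

Selinger DP (subsets sized 1..n):
  {D}: scan cost=100, card=100
  {B}: scan cost=300, card=300
  {C}: scan cost=300, card=300
  {E}: scan cost=200, card=200
  {A}: scan cost=60, card=60
  {BD}: card=6000; try (D,hash)→2000, (B,merge)→3900, (D,merge)→4100, (B,hash)→5600, (D,nl_idx)→8400, (B,nl)→30100 …(+1); best=2000 via (D,hash)
  {CD}: card=1500; try (D,hash)→2000, (D,nl_idx)→3900, (C,merge)→3900, (D,merge)→4100, (C,hash)→5600, (C,nl)→30100 …(+1); best=2000 via (D,hash)
  {DE}: card=200; try (D,hash)→1800, (D,nl_idx)→1800, (E,merge)→2700, (D,merge)→2800, (E,hash)→3400, (E,nl)→20100 …(+1); best=1800 via (D,hash)
  {AD}: card=200; try (D,nl_idx)→680, (A,hash)→920, (D,merge)→1280, (A,merge)→1320, (D,hash)→1520, (D,nl)→6060 …(+1); best=680 via (D,nl_idx)
  {BCD}: card=90000; try (B,hash)→8900, (C,hash)→13400, (B,merge)→23000, (C,merge)→89000, (B,nl)→452000, (C,nl)→1802000; best=8900 via (B,hash)
  {BDE}: card=12000; try (B,merge)→6600, (B,hash)→7400, (E,hash)→11200, (B,nl)→61800, (E,merge)→87800, (E,nl)→1202000; best=6600 via (B,merge)
  {ABD}: card=12000; try (B,merge)→5480, (B,hash)→6280, (A,hash)→8720, (B,nl)→60680, (A,merge)→86420, (A,nl)→362000; best=5480 via (B,merge)
  {CDE}: card=3000; try (C,merge)→6600, (E,hash)→6700, (C,hash)→7400, (E,merge)→21800, (C,nl)→61800, (E,nl)→302000; best=6600 via (C,merge)
  {ACD}: card=3000; try (A,hash)→4220, (C,merge)→5480, (C,hash)→6280, (A,merge)→20420, (C,nl)→60680, (A,nl)→92000; best=4220 via (A,hash)
  {ADE}: card=400; try (A,hash)→2720, (A,merge)→4020, (E,hash)→4080, (E,merge)→4280, (A,nl)→13800, (E,nl)→40680; best=2720 via (A,hash)
  {BCDE}: card=180000; try (B,hash)→15000, (C,hash)→24000, (B,merge)→48600, (E,hash)→102100, (C,merge)→189600, (B,nl)→906600 …(+3); best=15000 via (B,hash)
  {ABCD}: card=180000; try (B,hash)→12620, (C,hash)→22880, (B,merge)→46220, (A,hash)→99620, (C,merge)→188480, (B,nl)→904220 …(+3); best=12620 via (B,hash)
  {ABDE}: card=24000; try (B,hash)→8520, (B,merge)→9720, (A,hash)→19320, (E,hash)→20680, (B,nl)→122720, (A,merge)→187020 …(+3); best=8520 via (B,hash)
  {ACDE}: card=6000; try (C,hash)→8520, (C,merge)→9720, (A,hash)→10320, (E,hash)→10420, (E,merge)→45020, (A,merge)→46020 …(+3); best=8520 via (C,hash)
  {ABCDE}: card=360000; try (B,hash)→19920, (C,hash)→37920, (B,merge)→95520, (A,hash)→195720, (E,hash)→195820, (C,merge)→395520 …(+6); best=19920 via (B,hash)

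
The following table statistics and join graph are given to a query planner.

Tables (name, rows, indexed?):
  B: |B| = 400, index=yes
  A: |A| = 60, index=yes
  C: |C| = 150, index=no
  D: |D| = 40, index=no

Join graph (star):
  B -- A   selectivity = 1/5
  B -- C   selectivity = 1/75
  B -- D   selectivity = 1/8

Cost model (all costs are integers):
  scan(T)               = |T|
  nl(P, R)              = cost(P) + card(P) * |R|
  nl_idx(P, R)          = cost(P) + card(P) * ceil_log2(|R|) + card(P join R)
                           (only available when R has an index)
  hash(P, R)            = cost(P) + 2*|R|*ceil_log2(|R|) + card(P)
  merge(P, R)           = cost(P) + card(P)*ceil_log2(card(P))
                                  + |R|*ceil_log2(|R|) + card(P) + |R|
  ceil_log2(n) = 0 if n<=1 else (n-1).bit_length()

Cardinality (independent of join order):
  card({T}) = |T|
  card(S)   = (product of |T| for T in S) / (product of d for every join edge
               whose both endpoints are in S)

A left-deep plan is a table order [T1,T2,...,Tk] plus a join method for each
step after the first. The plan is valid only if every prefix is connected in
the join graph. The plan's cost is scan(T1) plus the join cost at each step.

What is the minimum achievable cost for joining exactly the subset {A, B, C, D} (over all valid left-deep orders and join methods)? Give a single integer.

Selinger DP over subsets of {A,B,C,D}:
  {B}: scan cost=400, card=400
  {A}: scan cost=60, card=60
  {C}: scan cost=150, card=150
  {D}: scan cost=40, card=40
  {AB}: card=4800; try (A,hash)→1520, (B,merge)→4480, (A,merge)→4820, (B,nl_idx)→5400, (B,hash)→7320, (A,nl_idx)→7600 …(+2); best=1520 via (A,hash)
  {BC}: card=800; try (B,nl_idx)→2300, (C,hash)→3200, (B,merge)→5500, (C,merge)→5750, (B,hash)→7500, (B,nl)→60150 …(+1); best=2300 via (B,nl_idx)
  {BD}: card=2000; try (D,hash)→1280, (B,nl_idx)→2400, (B,merge)→4320, (D,merge)→4680, (B,hash)→7280, (B,nl)→16040 …(+1); best=1280 via (D,hash)
  {ABC}: card=9600; try (A,hash)→3820, (C,hash)→8720, (A,merge)→11520, (A,nl_idx)→16700, (A,nl)→50300, (C,merge)→70070 …(+1); best=3820 via (A,hash)
  {ABD}: card=24000; try (A,hash)→4000, (D,hash)→6800, (A,merge)→25700, (A,nl_idx)→37280, (D,merge)→69000, (A,nl)→121280 …(+1); best=4000 via (A,hash)
  {BCD}: card=4000; try (D,hash)→3580, (C,hash)→5680, (D,merge)→11380, (C,merge)→26630, (D,nl)→34300, (C,nl)→301280; best=3580 via (D,hash)
  {ABCD}: card=48000; try (A,hash)→8300, (D,hash)→13900, (C,hash)→30400, (A,merge)→56000, (A,nl_idx)→75580, (D,merge)→148100 …(+4); best=8300 via (A,hash)

8300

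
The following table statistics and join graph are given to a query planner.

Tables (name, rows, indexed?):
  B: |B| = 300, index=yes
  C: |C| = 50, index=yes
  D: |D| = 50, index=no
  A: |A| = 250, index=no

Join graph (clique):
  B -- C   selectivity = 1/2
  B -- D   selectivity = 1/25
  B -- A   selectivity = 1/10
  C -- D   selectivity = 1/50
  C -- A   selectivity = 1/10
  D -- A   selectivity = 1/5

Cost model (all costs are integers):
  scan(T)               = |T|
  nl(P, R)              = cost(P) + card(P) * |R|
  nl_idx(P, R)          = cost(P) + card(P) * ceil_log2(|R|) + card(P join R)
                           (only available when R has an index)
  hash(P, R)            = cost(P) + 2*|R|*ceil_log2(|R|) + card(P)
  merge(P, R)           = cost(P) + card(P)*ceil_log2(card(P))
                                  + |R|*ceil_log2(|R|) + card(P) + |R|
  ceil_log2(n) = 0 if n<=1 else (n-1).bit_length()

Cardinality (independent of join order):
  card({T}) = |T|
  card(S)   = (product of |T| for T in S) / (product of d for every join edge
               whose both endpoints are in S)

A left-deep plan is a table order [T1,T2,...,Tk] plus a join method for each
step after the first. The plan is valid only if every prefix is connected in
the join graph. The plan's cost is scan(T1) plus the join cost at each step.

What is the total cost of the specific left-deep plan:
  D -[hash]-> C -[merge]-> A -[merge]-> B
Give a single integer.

step 1: scan D: cost=50, card=50
step 2: join C via hash
    card(P join C) = 50*50/(50) = 50
    cost = 50 + 2*50*6 + 50 = 700
step 3: join A via merge
    card(P join A) = 50*250/(10*5) = 250
    cost = 700 + 50*6 + 250*8 + 50 + 250 = 3300
step 4: join B via merge
    card(P join B) = 250*300/(2*25*10) = 150
    cost = 3300 + 250*8 + 300*9 + 250 + 300 = 8550

8550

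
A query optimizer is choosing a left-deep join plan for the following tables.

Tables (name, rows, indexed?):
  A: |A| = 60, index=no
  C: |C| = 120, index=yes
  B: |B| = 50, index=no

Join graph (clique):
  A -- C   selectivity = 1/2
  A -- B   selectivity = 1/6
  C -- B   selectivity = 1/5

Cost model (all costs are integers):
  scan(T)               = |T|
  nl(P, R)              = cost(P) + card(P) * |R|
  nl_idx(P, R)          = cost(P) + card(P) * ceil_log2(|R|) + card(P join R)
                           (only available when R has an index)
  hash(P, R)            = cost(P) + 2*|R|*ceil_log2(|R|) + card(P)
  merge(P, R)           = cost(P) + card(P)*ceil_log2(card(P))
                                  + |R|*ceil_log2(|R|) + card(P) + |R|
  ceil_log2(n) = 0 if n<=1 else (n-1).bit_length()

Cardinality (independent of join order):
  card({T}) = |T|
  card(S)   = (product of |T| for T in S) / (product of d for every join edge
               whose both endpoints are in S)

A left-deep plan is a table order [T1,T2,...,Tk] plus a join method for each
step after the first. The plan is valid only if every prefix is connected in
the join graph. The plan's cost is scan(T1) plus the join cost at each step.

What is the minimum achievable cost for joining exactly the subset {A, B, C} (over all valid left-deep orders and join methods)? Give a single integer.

Selinger DP over subsets of {A,B,C}:
  {A}: scan cost=60, card=60
  {C}: scan cost=120, card=120
  {B}: scan cost=50, card=50
  {AC}: card=3600; try (A,hash)→960, (C,merge)→1440, (A,merge)→1500, (C,hash)→1800, (C,nl_idx)→4080, (C,nl)→7260 …(+1); best=960 via (A,hash)
  {AB}: card=500; try (B,hash)→720, (A,hash)→820, (A,merge)→820, (B,merge)→830, (A,nl)→3050, (B,nl)→3060; best=720 via (B,hash)
  {BC}: card=1200; try (B,hash)→840, (C,merge)→1360, (B,merge)→1430, (C,nl_idx)→1600, (C,hash)→1780, (C,nl)→6050 …(+1); best=840 via (B,hash)
  {ABC}: card=6000; try (A,hash)→2760, (C,hash)→2900, (B,hash)→5160, (C,merge)→6680, (C,nl_idx)→10220, (A,merge)→15660 …(+4); best=2760 via (A,hash)

2760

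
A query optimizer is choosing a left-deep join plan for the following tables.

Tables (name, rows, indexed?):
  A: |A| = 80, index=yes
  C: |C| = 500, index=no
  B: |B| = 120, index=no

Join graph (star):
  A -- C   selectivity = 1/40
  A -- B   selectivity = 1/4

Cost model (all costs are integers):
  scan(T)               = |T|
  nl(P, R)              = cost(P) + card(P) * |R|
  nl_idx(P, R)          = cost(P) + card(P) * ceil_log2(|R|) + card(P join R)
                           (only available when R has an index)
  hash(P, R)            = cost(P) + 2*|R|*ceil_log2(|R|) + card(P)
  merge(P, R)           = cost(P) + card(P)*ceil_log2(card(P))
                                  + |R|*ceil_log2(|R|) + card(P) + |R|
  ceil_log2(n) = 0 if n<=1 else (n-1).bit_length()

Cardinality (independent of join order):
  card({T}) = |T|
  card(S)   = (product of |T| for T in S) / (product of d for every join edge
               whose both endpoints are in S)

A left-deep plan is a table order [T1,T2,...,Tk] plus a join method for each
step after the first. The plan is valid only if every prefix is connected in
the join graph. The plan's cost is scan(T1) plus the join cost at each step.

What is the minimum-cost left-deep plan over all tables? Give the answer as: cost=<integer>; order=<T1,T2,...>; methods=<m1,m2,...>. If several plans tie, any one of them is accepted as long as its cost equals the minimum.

cost=4800; order=C,A,B; methods=hash,hash

Selinger DP (subsets sized 1..n):
  {A}: scan cost=80, card=80
  {C}: scan cost=500, card=500
  {B}: scan cost=120, card=120
  {AC}: card=1000; try (A,hash)→2120, (A,nl_idx)→5000, (C,merge)→5720, (A,merge)→6140, (C,hash)→9160, (C,nl)→40080 …(+1); best=2120 via (A,hash)
  {AB}: card=2400; try (A,hash)→1360, (B,merge)→1680, (A,merge)→1720, (B,hash)→1840, (A,nl_idx)→3360, (B,nl)→9680 …(+1); best=1360 via (A,hash)
  {ABC}: card=30000; try (B,hash)→4800, (C,hash)→12760, (B,merge)→14080, (C,merge)→37560, (B,nl)→122120, (C,nl)→1201360; best=4800 via (B,hash)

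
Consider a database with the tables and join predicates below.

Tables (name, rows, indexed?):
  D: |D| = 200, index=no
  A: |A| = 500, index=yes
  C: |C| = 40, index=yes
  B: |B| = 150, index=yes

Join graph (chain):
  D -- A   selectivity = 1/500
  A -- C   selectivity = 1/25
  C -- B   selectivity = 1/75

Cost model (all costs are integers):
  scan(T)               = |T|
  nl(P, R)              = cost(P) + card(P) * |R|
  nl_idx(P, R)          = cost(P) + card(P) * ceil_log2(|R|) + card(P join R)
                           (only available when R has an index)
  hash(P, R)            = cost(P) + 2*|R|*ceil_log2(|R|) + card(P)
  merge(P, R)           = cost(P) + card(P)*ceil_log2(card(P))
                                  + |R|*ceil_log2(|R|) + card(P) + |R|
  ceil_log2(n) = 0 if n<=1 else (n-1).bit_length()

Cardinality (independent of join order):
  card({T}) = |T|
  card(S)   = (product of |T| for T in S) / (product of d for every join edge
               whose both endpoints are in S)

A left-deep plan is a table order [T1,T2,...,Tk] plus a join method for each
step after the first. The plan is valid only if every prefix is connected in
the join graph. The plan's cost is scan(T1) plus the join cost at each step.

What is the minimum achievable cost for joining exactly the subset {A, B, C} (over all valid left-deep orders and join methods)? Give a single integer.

Selinger DP over subsets of {A,B,C}:
  {A}: scan cost=500, card=500
  {C}: scan cost=40, card=40
  {B}: scan cost=150, card=150
  {AC}: card=800; try (A,nl_idx)→1200, (C,hash)→1480, (C,nl_idx)→4300, (A,merge)→5320, (C,merge)→5780, (A,hash)→9080 …(+2); best=1200 via (A,nl_idx)
  {BC}: card=80; try (B,nl_idx)→440, (C,hash)→780, (C,nl_idx)→1130, (B,merge)→1670, (C,merge)→1780, (B,hash)→2480 …(+2); best=440 via (B,nl_idx)
  {ABC}: card=1600; try (A,nl_idx)→2760, (B,hash)→4400, (A,merge)→6080, (B,nl_idx)→9200, (A,hash)→9520, (B,merge)→11350 …(+2); best=2760 via (A,nl_idx)

2760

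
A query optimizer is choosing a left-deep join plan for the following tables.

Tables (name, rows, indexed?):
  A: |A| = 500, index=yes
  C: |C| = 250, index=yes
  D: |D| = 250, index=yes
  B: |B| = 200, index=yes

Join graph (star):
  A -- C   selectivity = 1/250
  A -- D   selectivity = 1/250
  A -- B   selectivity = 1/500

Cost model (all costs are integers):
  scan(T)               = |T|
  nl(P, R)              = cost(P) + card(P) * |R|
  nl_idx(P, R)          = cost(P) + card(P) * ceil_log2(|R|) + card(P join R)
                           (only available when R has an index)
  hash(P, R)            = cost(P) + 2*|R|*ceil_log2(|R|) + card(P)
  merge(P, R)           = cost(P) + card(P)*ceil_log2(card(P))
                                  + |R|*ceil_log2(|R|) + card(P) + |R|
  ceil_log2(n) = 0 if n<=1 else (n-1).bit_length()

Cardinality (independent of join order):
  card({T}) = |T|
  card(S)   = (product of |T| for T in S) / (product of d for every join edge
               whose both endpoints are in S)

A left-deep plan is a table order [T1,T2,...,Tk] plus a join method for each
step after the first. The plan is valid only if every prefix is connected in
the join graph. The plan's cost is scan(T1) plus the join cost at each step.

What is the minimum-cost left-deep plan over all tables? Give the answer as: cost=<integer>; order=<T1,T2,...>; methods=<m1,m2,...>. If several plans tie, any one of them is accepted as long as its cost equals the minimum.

Selinger DP (subsets sized 1..n):
  {A}: scan cost=500, card=500
  {C}: scan cost=250, card=250
  {D}: scan cost=250, card=250
  {B}: scan cost=200, card=200
  {AC}: card=500; try (A,nl_idx)→3000, (C,hash)→5000, (C,nl_idx)→5000, (A,merge)→7500, (C,merge)→7750, (A,hash)→9500 …(+2); best=3000 via (A,nl_idx)
  {AD}: card=500; try (A,nl_idx)→3000, (D,hash)→5000, (D,nl_idx)→5000, (A,merge)→7500, (D,merge)→7750, (A,hash)→9500 …(+2); best=3000 via (A,nl_idx)
  {AB}: card=200; try (A,nl_idx)→2200, (B,hash)→4200, (B,nl_idx)→4700, (A,merge)→7000, (B,merge)→7300, (A,hash)→9400 …(+2); best=2200 via (A,nl_idx)
  {ACD}: card=500; try (D,hash)→7500, (D,nl_idx)→7500, (C,hash)→7500, (C,nl_idx)→7500, (D,merge)→10250, (C,merge)→10250 …(+2); best=7500 via (D,hash)
  {ABC}: card=200; try (C,nl_idx)→4000, (C,merge)→6250, (C,hash)→6400, (B,hash)→6700, (B,nl_idx)→7200, (B,merge)→9800 …(+2); best=4000 via (C,nl_idx)
  {ABD}: card=200; try (D,nl_idx)→4000, (D,merge)→6250, (D,hash)→6400, (B,hash)→6700, (B,nl_idx)→7200, (B,merge)→9800 …(+2); best=4000 via (D,nl_idx)
  {ABCD}: card=200; try (D,nl_idx)→5800, (C,nl_idx)→5800, (D,merge)→8050, (C,merge)→8050, (D,hash)→8200, (C,hash)→8200 …(+6); best=5800 via (D,nl_idx)

cost=5800; order=B,A,C,D; methods=nl_idx,nl_idx,nl_idx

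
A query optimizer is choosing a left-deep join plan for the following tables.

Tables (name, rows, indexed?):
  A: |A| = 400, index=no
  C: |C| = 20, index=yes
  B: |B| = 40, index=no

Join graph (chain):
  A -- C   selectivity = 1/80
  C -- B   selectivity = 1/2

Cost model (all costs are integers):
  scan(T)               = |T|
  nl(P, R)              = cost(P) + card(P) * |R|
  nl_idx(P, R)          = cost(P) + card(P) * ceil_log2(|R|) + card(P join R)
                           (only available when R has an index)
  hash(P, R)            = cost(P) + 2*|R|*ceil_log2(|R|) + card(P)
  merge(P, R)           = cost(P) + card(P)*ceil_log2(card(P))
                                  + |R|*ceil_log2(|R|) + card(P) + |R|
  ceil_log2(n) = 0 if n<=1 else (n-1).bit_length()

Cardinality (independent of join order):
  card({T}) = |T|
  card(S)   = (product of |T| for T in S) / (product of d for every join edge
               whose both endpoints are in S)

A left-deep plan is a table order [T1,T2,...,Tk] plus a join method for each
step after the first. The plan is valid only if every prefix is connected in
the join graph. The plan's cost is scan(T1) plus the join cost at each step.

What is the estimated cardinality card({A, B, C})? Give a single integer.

2000

Tables in S: A(400), B(40), C(20)
Edges inside S: A-C(d=80), C-B(d=2)
numerator = 400 * 40 * 20 = 320000
denominator = 80 * 2 = 160
card(S) = 320000 / 160 = 2000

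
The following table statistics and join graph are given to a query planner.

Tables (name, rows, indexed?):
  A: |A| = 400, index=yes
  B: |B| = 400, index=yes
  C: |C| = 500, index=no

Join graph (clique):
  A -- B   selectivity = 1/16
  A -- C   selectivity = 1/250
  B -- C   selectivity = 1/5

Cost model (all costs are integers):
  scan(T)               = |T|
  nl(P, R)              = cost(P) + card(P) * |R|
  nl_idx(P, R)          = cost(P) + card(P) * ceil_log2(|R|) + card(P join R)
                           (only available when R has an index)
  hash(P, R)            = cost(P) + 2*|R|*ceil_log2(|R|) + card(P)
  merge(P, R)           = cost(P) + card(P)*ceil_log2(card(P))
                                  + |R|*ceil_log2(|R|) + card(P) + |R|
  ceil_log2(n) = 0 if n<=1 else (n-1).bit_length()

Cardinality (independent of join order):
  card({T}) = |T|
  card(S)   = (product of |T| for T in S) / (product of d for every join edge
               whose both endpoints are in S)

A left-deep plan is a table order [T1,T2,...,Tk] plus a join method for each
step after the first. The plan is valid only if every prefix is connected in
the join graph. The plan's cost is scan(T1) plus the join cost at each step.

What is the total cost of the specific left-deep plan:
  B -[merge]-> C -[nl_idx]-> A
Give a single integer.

step 1: scan B: cost=400, card=400
step 2: join C via merge
    card(P join C) = 400*500/(5) = 40000
    cost = 400 + 400*9 + 500*9 + 400 + 500 = 9400
step 3: join A via nl_idx
    card(P join A) = 40000*400/(16*250) = 4000
    cost = 9400 + 40000*9 + 4000 = 373400

373400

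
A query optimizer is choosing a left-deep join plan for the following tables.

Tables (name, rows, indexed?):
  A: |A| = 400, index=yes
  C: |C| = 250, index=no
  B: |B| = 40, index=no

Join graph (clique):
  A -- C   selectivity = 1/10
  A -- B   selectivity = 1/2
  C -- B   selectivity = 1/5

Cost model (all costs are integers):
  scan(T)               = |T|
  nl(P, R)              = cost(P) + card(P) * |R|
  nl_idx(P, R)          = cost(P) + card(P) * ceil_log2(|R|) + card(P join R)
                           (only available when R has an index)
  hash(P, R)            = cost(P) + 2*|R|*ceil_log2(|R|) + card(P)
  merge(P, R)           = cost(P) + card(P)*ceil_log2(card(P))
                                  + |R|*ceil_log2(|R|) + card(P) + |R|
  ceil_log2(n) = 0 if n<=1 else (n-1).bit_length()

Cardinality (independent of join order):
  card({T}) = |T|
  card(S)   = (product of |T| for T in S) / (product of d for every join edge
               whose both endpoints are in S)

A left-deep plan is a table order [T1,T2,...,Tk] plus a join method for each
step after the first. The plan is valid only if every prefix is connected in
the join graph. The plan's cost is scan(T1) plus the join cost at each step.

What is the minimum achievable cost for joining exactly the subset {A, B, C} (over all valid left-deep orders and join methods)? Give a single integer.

10180

Selinger DP over subsets of {A,B,C}:
  {A}: scan cost=400, card=400
  {C}: scan cost=250, card=250
  {B}: scan cost=40, card=40
  {AC}: card=10000; try (C,hash)→4800, (A,merge)→6500, (C,merge)→6650, (A,hash)→7700, (A,nl_idx)→12500, (A,nl)→100250 …(+1); best=4800 via (C,hash)
  {AB}: card=8000; try (B,hash)→1280, (A,merge)→4320, (B,merge)→4680, (A,hash)→7280, (A,nl_idx)→8400, (A,nl)→16040 …(+1); best=1280 via (B,hash)
  {BC}: card=2000; try (B,hash)→980, (C,merge)→2570, (B,merge)→2780, (C,hash)→4080, (C,nl)→10040, (B,nl)→10250; best=980 via (B,hash)
  {ABC}: card=40000; try (A,hash)→10180, (C,hash)→13280, (B,hash)→15280, (A,merge)→28980, (A,nl_idx)→58980, (C,merge)→115530 …(+4); best=10180 via (A,hash)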